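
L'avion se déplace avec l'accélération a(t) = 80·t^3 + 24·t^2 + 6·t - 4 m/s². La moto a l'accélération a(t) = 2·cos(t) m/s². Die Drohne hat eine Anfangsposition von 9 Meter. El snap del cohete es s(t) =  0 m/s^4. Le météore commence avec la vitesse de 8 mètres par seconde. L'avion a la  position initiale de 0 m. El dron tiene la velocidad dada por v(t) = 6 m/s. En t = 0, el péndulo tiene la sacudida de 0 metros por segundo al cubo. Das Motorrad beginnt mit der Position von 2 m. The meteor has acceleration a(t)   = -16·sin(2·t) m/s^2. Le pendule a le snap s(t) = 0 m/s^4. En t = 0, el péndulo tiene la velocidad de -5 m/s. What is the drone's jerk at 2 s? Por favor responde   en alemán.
Ausgehend von der Geschwindigkeit v(t) = 6, nehmen wir 2 Ableitungen. Die Ableitung von der Geschwindigkeit ergibt die Beschleunigung: a(t) = 0. Durch Ableiten von der Beschleunigung erhalten wir den Ruck: j(t) = 0. Aus der Gleichung für den Ruck j(t) = 0, setzen wir t = 2 ein und erhalten j = 0.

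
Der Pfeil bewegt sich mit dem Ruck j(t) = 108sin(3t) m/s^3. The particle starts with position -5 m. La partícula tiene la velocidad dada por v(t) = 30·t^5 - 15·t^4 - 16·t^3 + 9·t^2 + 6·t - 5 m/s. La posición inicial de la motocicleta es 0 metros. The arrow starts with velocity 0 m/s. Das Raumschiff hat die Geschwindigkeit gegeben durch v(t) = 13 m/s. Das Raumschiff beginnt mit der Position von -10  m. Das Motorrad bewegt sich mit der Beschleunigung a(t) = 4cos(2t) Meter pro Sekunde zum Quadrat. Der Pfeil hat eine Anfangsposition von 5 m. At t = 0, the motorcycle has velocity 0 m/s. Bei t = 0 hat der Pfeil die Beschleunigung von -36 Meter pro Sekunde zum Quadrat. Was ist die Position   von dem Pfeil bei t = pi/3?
Um dies zu lösen, müssen wir 3 Integrale unserer Gleichung für den Ruck j(t) = 108·sin(3·t) finden. Durch Integration von dem Ruck und Verwendung der Anfangsbedingung a(0) = -36, erhalten wir a(t) = -36·cos(3·t). Durch Integration von der Beschleunigung und Verwendung der Anfangsbedingung v(0) = 0, erhalten wir v(t) = -12·sin(3·t). Die Stammfunktion von der Geschwindigkeit ist die Position. Mit x(0) = 5 erhalten wir x(t) = 4·cos(3·t) + 1. Wir haben die Position x(t) = 4·cos(3·t) + 1. Durch Einsetzen von t = pi/3: x(pi/3) = -3.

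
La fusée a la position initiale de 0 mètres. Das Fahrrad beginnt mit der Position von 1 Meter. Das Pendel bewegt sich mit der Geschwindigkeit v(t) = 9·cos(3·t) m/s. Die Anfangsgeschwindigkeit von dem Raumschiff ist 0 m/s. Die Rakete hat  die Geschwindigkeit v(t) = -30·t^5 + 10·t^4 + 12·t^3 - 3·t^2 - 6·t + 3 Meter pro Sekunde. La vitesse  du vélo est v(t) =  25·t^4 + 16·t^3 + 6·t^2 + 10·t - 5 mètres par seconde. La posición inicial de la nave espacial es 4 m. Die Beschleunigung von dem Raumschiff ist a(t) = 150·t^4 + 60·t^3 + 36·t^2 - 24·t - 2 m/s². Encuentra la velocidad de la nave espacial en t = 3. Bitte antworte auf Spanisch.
Partiendo de la aceleración a(t) = 150·t^4 + 60·t^3 + 36·t^2 - 24·t - 2, tomamos 1 integral. Tomando ∫a(t)dt y aplicando v(0) = 0, encontramos v(t) = t·(30·t^4 + 15·t^3 + 12·t^2 - 12·t - 2). Tenemos la velocidad v(t) = t·(30·t^4 + 15·t^3 + 12·t^2 - 12·t - 2). Sustituyendo t = 3: v(3) = 8715.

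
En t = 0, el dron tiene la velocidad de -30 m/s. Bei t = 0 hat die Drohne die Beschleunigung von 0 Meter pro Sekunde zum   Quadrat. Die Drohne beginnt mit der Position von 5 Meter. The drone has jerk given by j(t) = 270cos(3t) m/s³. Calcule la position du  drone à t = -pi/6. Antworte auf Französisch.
Nous devons intégrer notre équation du jerk j(t) = 270·cos(3·t) 3 fois. La primitive du jerk est l'accélération. En utilisant a(0) = 0, nous obtenons a(t) = 90·sin(3·t). En intégrant l'accélération et en utilisant la condition initiale v(0) = -30, nous obtenons v(t) = -30·cos(3·t). L'intégrale de la vitesse est la position. En utilisant x(0) = 5, nous obtenons x(t) = 5 - 10·sin(3·t). De l'équation de la position x(t) = 5 - 10·sin(3·t), nous substituons t = -pi/6 pour obtenir x = 15.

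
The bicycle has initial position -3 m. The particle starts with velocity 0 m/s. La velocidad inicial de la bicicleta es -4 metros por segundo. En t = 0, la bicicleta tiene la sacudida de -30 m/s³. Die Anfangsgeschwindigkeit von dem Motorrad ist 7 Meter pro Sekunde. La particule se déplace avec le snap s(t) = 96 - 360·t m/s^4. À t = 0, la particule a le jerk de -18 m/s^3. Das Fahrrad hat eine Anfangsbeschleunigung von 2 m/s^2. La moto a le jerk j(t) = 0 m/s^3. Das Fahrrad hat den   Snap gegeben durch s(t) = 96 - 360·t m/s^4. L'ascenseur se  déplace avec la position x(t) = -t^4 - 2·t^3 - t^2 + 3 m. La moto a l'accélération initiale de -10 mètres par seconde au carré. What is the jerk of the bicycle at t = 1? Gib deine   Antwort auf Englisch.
To find the answer, we compute 1 antiderivative of s(t) = 96 - 360·t. Finding the integral of s(t) and using j(0) = -30: j(t) = -180·t^2 + 96·t - 30. We have jerk j(t) = -180·t^2 + 96·t - 30. Substituting t = 1: j(1) = -114.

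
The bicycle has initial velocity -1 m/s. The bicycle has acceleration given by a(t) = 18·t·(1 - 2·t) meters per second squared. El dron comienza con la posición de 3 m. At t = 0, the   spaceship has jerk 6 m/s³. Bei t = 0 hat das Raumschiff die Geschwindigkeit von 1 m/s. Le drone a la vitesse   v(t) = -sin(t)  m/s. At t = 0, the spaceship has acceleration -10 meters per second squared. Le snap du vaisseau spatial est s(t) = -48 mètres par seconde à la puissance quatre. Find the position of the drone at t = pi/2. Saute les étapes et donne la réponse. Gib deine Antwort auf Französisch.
x(pi/2) = 2.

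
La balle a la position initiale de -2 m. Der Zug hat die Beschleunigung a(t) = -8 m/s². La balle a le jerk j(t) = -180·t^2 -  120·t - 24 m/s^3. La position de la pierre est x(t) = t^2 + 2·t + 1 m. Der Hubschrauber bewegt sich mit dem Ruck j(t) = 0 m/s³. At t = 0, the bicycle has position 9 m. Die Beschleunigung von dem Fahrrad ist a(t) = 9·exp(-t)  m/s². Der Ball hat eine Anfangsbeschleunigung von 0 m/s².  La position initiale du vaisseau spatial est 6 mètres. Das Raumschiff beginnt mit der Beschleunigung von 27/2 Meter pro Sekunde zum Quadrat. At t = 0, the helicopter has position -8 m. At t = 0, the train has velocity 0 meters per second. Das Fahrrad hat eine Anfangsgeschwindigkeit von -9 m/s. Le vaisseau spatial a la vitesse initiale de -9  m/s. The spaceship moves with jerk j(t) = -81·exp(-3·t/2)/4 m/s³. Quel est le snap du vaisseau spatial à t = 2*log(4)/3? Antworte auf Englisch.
We must differentiate our jerk equation j(t) = -81·exp(-3·t/2)/4 1 time. Differentiating jerk, we get snap: s(t) = 243·exp(-3·t/2)/8. From the given snap equation s(t) = 243·exp(-3·t/2)/8, we substitute t = 2*log(4)/3 to get s = 243/32.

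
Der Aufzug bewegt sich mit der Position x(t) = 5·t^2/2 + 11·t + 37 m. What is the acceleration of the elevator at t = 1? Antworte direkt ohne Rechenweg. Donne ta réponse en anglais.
a(1) = 5.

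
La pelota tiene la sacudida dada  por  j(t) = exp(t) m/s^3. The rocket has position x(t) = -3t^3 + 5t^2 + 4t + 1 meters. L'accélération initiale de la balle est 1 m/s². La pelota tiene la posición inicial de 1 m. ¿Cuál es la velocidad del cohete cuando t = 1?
Partiendo de la posición x(t) = -3·t^3 + 5·t^2 + 4·t + 1, tomamos 1 derivada. La derivada de la posición da la velocidad: v(t) = -9·t^2 + 10·t + 4. De la ecuación de la velocidad v(t) = -9·t^2 + 10·t + 4, sustituimos t = 1 para obtener v = 5.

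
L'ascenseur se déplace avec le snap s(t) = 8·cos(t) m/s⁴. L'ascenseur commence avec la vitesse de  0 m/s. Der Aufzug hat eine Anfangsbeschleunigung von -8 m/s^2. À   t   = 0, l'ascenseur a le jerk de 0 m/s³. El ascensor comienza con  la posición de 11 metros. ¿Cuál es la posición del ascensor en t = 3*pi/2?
Partiendo del snap s(t) = 8·cos(t), tomamos 4 antiderivadas. La antiderivada del snap, con j(0) = 0, da la sacudida: j(t) = 8·sin(t). Tomando ∫j(t)dt y aplicando a(0) = -8, encontramos a(t) = -8·cos(t). La antiderivada de la aceleración, con v(0) = 0, da la velocidad: v(t) = -8·sin(t). Integrando la velocidad y usando la condición inicial x(0) = 11, obtenemos x(t) = 8·cos(t) + 3. Tenemos la posición x(t) = 8·cos(t) + 3. Sustituyendo t = 3*pi/2: x(3*pi/2) = 3.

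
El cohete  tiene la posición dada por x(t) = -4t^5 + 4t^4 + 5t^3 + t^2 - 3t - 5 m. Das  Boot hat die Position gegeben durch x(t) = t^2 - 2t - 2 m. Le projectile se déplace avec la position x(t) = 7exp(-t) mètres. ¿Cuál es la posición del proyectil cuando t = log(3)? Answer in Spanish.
De la ecuación de la posición x(t) = 7·exp(-t), sustituimos t = log(3) para obtener x = 7/3.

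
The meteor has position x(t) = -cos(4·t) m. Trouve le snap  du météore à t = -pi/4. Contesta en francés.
Nous devons dériver notre équation de la position x(t) = -cos(4·t) 4 fois. La dérivée de la position donne la vitesse: v(t) = 4·sin(4·t). En dérivant la vitesse, nous obtenons l'accélération: a(t) = 16·cos(4·t). En prenant d/dt de a(t), nous trouvons j(t) = -64·sin(4·t). En prenant d/dt de j(t), nous trouvons s(t) = -256·cos(4·t). En utilisant s(t) = -256·cos(4·t) et en substituant t = -pi/4, nous trouvons s = 256.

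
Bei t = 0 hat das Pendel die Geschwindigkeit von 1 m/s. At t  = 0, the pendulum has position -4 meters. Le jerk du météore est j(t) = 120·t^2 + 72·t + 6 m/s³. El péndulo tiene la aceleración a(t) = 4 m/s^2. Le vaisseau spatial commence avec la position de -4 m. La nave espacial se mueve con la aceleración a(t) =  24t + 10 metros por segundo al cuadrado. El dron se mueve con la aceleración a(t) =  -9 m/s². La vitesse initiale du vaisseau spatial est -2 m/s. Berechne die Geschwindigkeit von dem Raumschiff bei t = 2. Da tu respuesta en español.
Para resolver esto, necesitamos tomar 1 antiderivada de nuestra ecuación de la aceleración a(t) = 24·t + 10. Tomando ∫a(t)dt y aplicando v(0) = -2, encontramos v(t) = 12·t^2 + 10·t - 2. De la ecuación de la velocidad v(t) = 12·t^2 + 10·t - 2, sustituimos t = 2 para obtener v = 66.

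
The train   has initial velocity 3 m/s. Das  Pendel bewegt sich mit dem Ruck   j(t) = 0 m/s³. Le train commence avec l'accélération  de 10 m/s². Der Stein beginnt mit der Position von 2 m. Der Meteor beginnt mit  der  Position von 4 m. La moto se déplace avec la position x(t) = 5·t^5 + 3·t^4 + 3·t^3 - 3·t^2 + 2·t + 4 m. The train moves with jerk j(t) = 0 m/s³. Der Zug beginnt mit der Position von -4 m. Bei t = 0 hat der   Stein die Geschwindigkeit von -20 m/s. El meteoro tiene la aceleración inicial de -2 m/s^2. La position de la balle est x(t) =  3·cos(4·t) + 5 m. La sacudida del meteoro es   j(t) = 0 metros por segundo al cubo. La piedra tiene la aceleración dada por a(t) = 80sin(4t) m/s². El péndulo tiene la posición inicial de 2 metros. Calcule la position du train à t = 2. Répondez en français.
Pour résoudre ceci, nous devons prendre 3 intégrales de notre équation du jerk j(t) = 0. L'intégrale du jerk, avec a(0) = 10, donne l'accélération: a(t) = 10. La primitive de l'accélération est la vitesse. En utilisant v(0) = 3, nous obtenons v(t) = 10·t + 3. La primitive de la vitesse est la position. En utilisant x(0) = -4, nous obtenons x(t) = 5·t^2 + 3·t - 4. Nous avons la position x(t) = 5·t^2 + 3·t - 4. En substituant t = 2: x(2) = 22.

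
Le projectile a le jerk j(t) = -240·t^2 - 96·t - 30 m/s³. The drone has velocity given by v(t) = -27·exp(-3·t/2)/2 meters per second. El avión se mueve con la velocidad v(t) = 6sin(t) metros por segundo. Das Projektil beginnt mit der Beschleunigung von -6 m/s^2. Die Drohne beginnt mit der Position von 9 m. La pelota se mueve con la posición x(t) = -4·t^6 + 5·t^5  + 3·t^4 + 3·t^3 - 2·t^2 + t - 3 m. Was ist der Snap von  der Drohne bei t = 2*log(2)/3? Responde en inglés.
We must differentiate our velocity equation v(t) = -27·exp(-3·t/2)/2 3 times. Differentiating velocity, we get acceleration: a(t) = 81·exp(-3·t/2)/4. Taking d/dt of a(t), we find j(t) = -243·exp(-3·t/2)/8. The derivative of jerk gives snap: s(t) = 729·exp(-3·t/2)/16. Using s(t) = 729·exp(-3·t/2)/16 and substituting t = 2*log(2)/3, we find s = 729/32.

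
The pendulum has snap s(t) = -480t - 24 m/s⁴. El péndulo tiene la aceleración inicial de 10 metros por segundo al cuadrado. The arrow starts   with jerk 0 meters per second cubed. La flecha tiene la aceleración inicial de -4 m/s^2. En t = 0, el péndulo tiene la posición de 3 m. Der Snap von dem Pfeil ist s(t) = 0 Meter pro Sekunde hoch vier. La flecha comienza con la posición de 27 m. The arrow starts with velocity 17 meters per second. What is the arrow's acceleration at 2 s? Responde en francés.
Pour résoudre ceci, nous devons prendre 2 intégrales de notre équation du snap s(t) = 0. En prenant ∫s(t)dt et en appliquant j(0) = 0, nous trouvons j(t) = 0. En intégrant le jerk et en utilisant la condition initiale a(0) = -4, nous obtenons a(t) = -4. En utilisant a(t) = -4 et en substituant t = 2, nous trouvons a = -4.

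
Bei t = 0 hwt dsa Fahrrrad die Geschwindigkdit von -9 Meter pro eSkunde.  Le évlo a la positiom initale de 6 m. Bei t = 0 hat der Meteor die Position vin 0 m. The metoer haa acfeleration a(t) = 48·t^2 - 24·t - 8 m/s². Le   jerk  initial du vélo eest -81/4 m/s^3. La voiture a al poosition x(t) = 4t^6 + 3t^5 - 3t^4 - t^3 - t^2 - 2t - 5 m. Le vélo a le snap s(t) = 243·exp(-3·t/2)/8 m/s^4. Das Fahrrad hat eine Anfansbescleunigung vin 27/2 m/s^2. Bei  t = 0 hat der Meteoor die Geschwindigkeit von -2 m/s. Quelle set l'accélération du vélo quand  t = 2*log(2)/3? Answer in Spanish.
Necesitamos integrar nuestra ecuación del snap s(t) = 243·exp(-3·t/2)/8 2 veces. Integrando el snap y usando la condición inicial j(0) = -81/4, obtenemos j(t) = -81·exp(-3·t/2)/4. Integrando la sacudida y usando la condición inicial a(0) = 27/2, obtenemos a(t) = 27·exp(-3·t/2)/2. De la ecuación de la aceleración a(t) = 27·exp(-3·t/2)/2, sustituimos t = 2*log(2)/3 para obtener a = 27/4.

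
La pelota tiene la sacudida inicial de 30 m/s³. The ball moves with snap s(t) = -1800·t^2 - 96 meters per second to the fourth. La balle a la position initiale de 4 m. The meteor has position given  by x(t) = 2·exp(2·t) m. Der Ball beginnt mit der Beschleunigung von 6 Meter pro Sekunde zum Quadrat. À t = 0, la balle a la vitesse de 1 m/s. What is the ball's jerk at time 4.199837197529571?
To find the answer, we compute 1 integral of s(t) = -1800·t^2 - 96. Integrating snap and using the initial condition j(0) = 30, we get j(t) = -600·t^3 - 96·t + 30. We have jerk j(t) = -600·t^3 - 96·t + 30. Substituting t = 4.199837197529571: j(4.199837197529571) = -44820.8152672943.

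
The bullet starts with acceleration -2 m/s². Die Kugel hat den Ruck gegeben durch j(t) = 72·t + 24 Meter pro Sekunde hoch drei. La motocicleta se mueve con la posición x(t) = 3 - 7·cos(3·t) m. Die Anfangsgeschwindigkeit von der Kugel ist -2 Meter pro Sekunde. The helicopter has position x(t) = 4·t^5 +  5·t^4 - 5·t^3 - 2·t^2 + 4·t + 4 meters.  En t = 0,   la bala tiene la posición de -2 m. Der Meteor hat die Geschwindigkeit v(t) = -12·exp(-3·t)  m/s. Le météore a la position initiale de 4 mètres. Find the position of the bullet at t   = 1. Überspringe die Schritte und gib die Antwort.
The position at t = 1 is x = 2.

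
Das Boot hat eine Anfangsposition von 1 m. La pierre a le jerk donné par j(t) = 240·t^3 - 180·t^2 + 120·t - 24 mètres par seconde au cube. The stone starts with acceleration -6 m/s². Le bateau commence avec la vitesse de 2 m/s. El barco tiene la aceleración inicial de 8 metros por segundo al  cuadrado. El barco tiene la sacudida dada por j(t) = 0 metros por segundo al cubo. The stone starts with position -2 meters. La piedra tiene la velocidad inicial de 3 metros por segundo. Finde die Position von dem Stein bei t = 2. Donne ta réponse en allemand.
Ausgehend von dem Ruck j(t) = 240·t^3 - 180·t^2 + 120·t - 24, nehmen wir 3 Integrale. Das Integral von dem Ruck ist die Beschleunigung. Mit a(0) = -6 erhalten wir a(t) = 60·t^4 - 60·t^3 + 60·t^2 - 24·t - 6. Durch Integration von der Beschleunigung und Verwendung der Anfangsbedingung v(0) = 3, erhalten wir v(t) = 12·t^5 - 15·t^4 + 20·t^3 - 12·t^2 - 6·t + 3. Das Integral von der Geschwindigkeit, mit x(0) = -2, ergibt die Position: x(t) = 2·t^6 - 3·t^5 + 5·t^4 - 4·t^3 - 3·t^2 + 3·t - 2. Mit x(t) = 2·t^6 - 3·t^5 + 5·t^4 - 4·t^3 - 3·t^2 + 3·t - 2 und Einsetzen von t = 2, finden wir x = 72.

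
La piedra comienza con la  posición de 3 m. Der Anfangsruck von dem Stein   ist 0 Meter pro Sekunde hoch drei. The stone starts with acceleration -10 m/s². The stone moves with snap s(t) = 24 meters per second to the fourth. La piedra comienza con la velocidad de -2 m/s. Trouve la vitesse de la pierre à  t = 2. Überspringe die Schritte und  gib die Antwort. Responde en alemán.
v(2) = 10.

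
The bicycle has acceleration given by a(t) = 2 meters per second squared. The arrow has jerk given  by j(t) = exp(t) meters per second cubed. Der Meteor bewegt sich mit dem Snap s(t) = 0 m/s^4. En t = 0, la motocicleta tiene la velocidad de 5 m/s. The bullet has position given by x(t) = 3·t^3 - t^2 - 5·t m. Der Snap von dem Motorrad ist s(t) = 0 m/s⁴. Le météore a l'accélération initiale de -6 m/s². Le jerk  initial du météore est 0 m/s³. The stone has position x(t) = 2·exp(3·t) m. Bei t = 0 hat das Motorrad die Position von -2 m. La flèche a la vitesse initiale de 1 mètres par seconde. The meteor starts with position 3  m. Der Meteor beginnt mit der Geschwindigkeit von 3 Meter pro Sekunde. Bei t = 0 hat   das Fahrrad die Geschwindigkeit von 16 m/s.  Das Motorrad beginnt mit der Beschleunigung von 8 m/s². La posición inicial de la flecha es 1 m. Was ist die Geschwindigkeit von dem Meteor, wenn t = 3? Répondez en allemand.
Wir müssen das Integral unserer Gleichung für den Snap s(t) = 0 3-mal finden. Das Integral von dem Snap ist der Ruck. Mit j(0) = 0 erhalten wir j(t) = 0. Mit ∫j(t)dt und Anwendung von a(0) = -6, finden wir a(t) = -6. Das Integral von der Beschleunigung, mit v(0) = 3, ergibt die Geschwindigkeit: v(t) = 3 - 6·t. Aus der Gleichung für die Geschwindigkeit v(t) = 3 - 6·t, setzen wir t = 3 ein und erhalten v = -15.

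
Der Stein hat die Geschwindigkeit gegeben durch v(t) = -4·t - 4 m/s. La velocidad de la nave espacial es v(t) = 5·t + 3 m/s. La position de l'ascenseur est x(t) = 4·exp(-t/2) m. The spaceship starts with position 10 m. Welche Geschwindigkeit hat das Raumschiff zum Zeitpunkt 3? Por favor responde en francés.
Nous avons la vitesse v(t) = 5·t + 3. En substituant t = 3: v(3) = 18.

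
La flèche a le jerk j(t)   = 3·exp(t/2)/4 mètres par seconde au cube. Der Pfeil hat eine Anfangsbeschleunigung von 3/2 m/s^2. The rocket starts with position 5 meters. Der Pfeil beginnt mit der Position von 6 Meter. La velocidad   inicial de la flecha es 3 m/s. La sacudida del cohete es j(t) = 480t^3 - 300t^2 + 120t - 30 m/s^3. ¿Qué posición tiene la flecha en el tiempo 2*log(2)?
Partiendo de la sacudida j(t) = 3·exp(t/2)/4, tomamos 3 antiderivadas. La antiderivada de la sacudida es la aceleración. Usando a(0) = 3/2, obtenemos a(t) = 3·exp(t/2)/2. Integrando la aceleración y usando la condición inicial v(0) = 3, obtenemos v(t) = 3·exp(t/2). Tomando ∫v(t)dt y aplicando x(0) = 6, encontramos x(t) = 6·exp(t/2). De la ecuación de la posición x(t) = 6·exp(t/2), sustituimos t = 2*log(2) para obtener x = 12.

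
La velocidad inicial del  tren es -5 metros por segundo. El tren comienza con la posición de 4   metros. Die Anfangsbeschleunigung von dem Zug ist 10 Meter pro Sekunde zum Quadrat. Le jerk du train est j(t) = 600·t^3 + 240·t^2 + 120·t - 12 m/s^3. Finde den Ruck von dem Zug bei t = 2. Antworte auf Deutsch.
Mit j(t) = 600·t^3 + 240·t^2 + 120·t - 12 und Einsetzen von t = 2, finden wir j = 5988.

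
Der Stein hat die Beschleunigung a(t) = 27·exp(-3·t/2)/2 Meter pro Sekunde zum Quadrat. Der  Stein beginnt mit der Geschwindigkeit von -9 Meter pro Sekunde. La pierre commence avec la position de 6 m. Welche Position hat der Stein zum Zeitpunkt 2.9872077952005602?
Wir müssen unsere Gleichung für die Beschleunigung a(t) = 27·exp(-3·t/2)/2 2-mal integrieren. Mit ∫a(t)dt und Anwendung von v(0) = -9, finden wir v(t) = -9·exp(-3·t/2). Mit ∫v(t)dt und Anwendung von x(0) = 6, finden wir x(t) = 6·exp(-3·t/2). Wir haben die Position x(t) = 6·exp(-3·t/2). Durch Einsetzen von t = 2.9872077952005602: x(2.9872077952005602) = 0.0679453058236398.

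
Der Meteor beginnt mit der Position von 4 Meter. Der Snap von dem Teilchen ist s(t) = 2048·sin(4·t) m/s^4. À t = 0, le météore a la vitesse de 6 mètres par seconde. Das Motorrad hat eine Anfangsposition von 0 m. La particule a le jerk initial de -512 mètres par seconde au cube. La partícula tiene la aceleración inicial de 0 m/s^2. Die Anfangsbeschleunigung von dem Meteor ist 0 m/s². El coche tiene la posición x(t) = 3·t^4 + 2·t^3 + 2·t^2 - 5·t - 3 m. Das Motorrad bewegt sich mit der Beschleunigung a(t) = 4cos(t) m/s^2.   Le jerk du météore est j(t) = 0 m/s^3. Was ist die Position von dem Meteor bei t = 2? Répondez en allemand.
Ausgehend von dem Ruck j(t) = 0, nehmen wir 3 Stammfunktionen. Das Integral von dem Ruck, mit a(0) = 0, ergibt die Beschleunigung: a(t) = 0. Mit ∫a(t)dt und Anwendung von v(0) = 6, finden wir v(t) = 6. Die Stammfunktion von der Geschwindigkeit, mit x(0) = 4, ergibt die Position: x(t) = 6·t + 4. Wir haben die Position x(t) = 6·t + 4. Durch Einsetzen von t = 2: x(2) = 16.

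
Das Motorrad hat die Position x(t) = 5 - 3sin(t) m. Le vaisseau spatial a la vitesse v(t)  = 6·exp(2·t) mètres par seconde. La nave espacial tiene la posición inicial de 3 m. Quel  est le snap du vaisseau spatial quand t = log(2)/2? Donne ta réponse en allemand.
Um dies zu lösen, müssen wir 3 Ableitungen unserer Gleichung für die Geschwindigkeit v(t) = 6·exp(2·t) nehmen. Durch Ableiten von der Geschwindigkeit erhalten wir die Beschleunigung: a(t) = 12·exp(2·t). Mit d/dt von a(t) finden wir j(t) = 24·exp(2·t). Mit d/dt von j(t) finden wir s(t) = 48·exp(2·t). Mit s(t) = 48·exp(2·t) und Einsetzen von t = log(2)/2, finden wir s = 96.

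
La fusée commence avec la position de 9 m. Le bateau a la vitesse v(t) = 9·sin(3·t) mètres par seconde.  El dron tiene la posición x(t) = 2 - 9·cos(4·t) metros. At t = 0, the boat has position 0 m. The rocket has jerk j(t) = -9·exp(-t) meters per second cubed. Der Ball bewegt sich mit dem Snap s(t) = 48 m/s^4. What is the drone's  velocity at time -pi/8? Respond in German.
Ausgehend von der Position x(t) = 2 - 9·cos(4·t), nehmen wir 1 Ableitung. Die Ableitung von der Position ergibt die Geschwindigkeit: v(t) = 36·sin(4·t). Aus der Gleichung für die Geschwindigkeit v(t) = 36·sin(4·t), setzen wir t = -pi/8 ein und erhalten v = -36.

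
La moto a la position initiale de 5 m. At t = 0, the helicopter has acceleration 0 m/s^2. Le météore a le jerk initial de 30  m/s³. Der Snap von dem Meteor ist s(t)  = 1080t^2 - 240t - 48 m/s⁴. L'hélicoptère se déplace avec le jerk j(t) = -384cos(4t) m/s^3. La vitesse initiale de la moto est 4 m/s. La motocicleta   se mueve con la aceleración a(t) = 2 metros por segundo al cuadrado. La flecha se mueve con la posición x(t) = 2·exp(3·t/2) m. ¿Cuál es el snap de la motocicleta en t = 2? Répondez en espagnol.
Partiendo de la aceleración a(t) = 2, tomamos 2 derivadas. La derivada de la aceleración da la sacudida: j(t) = 0. Derivando la sacudida, obtenemos el snap: s(t) = 0. De la ecuación del snap s(t) = 0, sustituimos t = 2 para obtener s = 0.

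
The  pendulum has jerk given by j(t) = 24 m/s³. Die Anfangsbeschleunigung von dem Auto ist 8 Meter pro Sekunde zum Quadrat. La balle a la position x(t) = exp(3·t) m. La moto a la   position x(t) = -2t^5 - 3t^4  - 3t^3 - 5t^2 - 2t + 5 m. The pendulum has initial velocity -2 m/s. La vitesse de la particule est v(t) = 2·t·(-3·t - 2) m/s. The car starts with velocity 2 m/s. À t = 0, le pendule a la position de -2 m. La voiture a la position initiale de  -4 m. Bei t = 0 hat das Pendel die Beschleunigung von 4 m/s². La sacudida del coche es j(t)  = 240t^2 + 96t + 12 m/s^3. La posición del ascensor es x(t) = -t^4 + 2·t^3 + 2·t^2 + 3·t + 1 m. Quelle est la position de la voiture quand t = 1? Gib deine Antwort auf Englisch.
We must find the integral of our jerk equation j(t) = 240·t^2 + 96·t + 12 3 times. Integrating jerk and using the initial condition a(0) = 8, we get a(t) = 80·t^3 + 48·t^2 + 12·t + 8. The antiderivative of acceleration, with v(0) = 2, gives velocity: v(t) = 20·t^4 + 16·t^3 + 6·t^2 + 8·t + 2. Taking ∫v(t)dt and applying x(0) = -4, we find x(t) = 4·t^5 + 4·t^4 + 2·t^3 + 4·t^2 + 2·t - 4. Using x(t) = 4·t^5 + 4·t^4 + 2·t^3 + 4·t^2 + 2·t - 4 and substituting t = 1, we find x = 12.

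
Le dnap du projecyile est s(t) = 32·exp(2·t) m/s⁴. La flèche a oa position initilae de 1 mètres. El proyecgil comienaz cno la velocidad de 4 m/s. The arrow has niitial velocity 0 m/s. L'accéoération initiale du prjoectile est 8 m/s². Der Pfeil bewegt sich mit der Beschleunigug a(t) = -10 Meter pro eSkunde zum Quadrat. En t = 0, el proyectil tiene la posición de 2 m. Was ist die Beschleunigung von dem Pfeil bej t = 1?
Mit a(t) = -10 und Einsetzen von t = 1, finden wir a = -10.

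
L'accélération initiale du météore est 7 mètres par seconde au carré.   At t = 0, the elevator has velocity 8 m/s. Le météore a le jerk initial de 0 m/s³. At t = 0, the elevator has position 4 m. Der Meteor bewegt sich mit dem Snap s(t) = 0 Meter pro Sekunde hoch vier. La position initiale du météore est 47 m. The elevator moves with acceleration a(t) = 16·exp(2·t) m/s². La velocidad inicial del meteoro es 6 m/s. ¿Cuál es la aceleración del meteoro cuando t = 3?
Necesitamos integrar nuestra ecuación del snap s(t) = 0 2 veces. Integrando el snap y usando la condición inicial j(0) = 0, obtenemos j(t) = 0. La integral de la sacudida, con a(0) = 7, da la aceleración: a(t) = 7. Tenemos la aceleración a(t) = 7. Sustituyendo t = 3: a(3) = 7.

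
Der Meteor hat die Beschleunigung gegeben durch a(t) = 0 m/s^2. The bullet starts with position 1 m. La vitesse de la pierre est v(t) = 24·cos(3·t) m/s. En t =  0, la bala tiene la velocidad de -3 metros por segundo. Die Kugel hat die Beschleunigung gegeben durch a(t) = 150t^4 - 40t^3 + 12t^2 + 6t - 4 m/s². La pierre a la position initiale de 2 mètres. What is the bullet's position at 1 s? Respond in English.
We need to integrate our acceleration equation a(t) = 150·t^4 - 40·t^3 + 12·t^2 + 6·t - 4 2 times. Finding the integral of a(t) and using v(0) = -3: v(t) = 30·t^5 - 10·t^4 + 4·t^3 + 3·t^2 - 4·t - 3. The antiderivative of velocity, with x(0) = 1, gives position: x(t) = 5·t^6 - 2·t^5 + t^4 + t^3 - 2·t^2 - 3·t + 1. Using x(t) = 5·t^6 - 2·t^5 + t^4 + t^3 - 2·t^2 - 3·t + 1 and substituting t = 1, we find x = 1.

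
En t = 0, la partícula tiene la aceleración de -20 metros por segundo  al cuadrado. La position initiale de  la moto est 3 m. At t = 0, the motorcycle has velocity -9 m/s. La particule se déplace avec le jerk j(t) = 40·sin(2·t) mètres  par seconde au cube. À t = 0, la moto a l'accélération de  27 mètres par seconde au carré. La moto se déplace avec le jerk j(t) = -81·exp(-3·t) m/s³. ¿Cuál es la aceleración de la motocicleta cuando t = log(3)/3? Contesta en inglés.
Starting from jerk j(t) = -81·exp(-3·t), we take 1 antiderivative. Taking ∫j(t)dt and applying a(0) = 27, we find a(t) = 27·exp(-3·t). We have acceleration a(t) = 27·exp(-3·t). Substituting t = log(3)/3: a(log(3)/3) = 9.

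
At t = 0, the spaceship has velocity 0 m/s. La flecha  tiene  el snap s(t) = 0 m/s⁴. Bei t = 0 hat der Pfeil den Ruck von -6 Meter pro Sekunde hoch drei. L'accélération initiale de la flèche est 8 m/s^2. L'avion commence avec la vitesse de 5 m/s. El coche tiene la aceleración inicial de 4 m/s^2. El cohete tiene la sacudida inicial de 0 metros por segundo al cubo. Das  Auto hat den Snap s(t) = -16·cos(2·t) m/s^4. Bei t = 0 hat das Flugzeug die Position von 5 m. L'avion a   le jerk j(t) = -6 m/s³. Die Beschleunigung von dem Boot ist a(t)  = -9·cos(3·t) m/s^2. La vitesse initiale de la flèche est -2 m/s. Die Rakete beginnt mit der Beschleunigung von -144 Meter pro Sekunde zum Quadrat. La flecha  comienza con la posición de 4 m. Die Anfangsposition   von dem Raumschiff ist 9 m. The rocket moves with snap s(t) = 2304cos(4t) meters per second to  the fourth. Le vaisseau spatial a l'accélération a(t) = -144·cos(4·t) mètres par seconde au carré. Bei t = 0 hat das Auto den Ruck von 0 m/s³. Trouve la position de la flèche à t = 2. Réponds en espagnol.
Para resolver esto, necesitamos tomar 4 integrales de nuestra ecuación del snap s(t) = 0. Tomando ∫s(t)dt y aplicando j(0) = -6, encontramos j(t) = -6. La antiderivada de la sacudida es la aceleración. Usando a(0) = 8, obtenemos a(t) = 8 - 6·t. Tomando ∫a(t)dt y aplicando v(0) = -2, encontramos v(t) = -3·t^2 + 8·t - 2. Tomando ∫v(t)dt y aplicando x(0) = 4, encontramos x(t) = -t^3 + 4·t^2 - 2·t + 4. Usando x(t) = -t^3 + 4·t^2 - 2·t + 4 y sustituyendo t = 2, encontramos x = 8.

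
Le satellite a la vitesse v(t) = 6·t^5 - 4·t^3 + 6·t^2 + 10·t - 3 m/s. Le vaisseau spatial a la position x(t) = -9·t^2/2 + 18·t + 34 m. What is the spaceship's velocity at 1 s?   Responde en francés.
En partant de la position x(t) = -9·t^2/2 + 18·t + 34, nous prenons 1 dérivée. La dérivée de la position donne la vitesse: v(t) = 18 - 9·t. De l'équation de la vitesse v(t) = 18 - 9·t, nous substituons t = 1 pour obtenir v = 9.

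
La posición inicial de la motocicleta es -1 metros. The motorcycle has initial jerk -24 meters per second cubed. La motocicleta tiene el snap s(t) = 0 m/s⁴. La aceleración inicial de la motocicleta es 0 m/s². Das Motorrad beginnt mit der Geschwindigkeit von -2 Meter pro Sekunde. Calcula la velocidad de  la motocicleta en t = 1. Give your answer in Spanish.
Necesitamos integrar nuestra ecuación del snap s(t) = 0 3 veces. Tomando ∫s(t)dt y aplicando j(0) = -24, encontramos j(t) = -24. La integral de la sacudida es la aceleración. Usando a(0) = 0, obtenemos a(t) = -24·t. Tomando ∫a(t)dt y aplicando v(0) = -2, encontramos v(t) = -12·t^2 - 2. Usando v(t) = -12·t^2 - 2 y sustituyendo t = 1, encontramos v = -14.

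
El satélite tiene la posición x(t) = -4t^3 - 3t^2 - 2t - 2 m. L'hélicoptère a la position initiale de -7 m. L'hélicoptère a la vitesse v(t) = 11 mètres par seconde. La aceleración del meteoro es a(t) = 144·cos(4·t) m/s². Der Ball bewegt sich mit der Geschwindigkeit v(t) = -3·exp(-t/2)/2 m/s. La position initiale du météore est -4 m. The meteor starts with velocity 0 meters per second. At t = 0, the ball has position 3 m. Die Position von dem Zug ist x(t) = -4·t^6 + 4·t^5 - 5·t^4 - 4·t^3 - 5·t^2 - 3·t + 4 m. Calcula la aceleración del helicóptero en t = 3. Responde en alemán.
Ausgehend von der Geschwindigkeit v(t) = 11, nehmen wir 1 Ableitung. Durch Ableiten von der Geschwindigkeit erhalten wir die Beschleunigung: a(t) = 0. Wir haben die Beschleunigung a(t) = 0. Durch Einsetzen von t = 3: a(3) = 0.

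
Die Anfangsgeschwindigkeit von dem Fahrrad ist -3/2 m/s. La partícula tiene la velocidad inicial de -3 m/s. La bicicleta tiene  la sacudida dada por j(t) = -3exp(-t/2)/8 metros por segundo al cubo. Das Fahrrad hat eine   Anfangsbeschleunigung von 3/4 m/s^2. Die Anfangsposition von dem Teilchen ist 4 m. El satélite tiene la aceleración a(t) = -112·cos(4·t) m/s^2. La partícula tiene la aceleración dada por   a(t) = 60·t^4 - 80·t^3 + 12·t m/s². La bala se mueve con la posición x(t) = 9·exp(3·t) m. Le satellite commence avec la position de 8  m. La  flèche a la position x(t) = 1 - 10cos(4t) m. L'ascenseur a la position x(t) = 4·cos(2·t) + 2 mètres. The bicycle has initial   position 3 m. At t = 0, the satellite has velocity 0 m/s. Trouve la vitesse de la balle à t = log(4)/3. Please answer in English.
Starting from position x(t) = 9·exp(3·t), we take 1 derivative. Differentiating position, we get velocity: v(t) = 27·exp(3·t). Using v(t) = 27·exp(3·t) and substituting t = log(4)/3, we find v = 108.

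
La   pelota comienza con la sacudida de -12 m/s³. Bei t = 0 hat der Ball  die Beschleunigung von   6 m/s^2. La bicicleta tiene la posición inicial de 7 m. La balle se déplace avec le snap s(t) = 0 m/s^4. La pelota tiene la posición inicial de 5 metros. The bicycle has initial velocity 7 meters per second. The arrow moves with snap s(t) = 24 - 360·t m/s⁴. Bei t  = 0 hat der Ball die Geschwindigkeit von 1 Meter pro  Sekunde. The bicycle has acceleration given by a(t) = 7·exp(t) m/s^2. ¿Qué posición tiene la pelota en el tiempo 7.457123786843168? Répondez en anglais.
Starting from snap s(t) = 0, we take 4 integrals. Integrating snap and using the initial condition j(0) = -12, we get j(t) = -12. Integrating jerk and using the initial condition a(0) = 6, we get a(t) = 6 - 12·t. Finding the integral of a(t) and using v(0) = 1: v(t) = -6·t^2 + 6·t + 1. Finding the integral of v(t) and using x(0) = 5: x(t) = -2·t^3 + 3·t^2 + t + 5. Using x(t) = -2·t^3 + 3·t^2 + t + 5 and substituting t = 7.457123786843168, we find x = -650.078637745621.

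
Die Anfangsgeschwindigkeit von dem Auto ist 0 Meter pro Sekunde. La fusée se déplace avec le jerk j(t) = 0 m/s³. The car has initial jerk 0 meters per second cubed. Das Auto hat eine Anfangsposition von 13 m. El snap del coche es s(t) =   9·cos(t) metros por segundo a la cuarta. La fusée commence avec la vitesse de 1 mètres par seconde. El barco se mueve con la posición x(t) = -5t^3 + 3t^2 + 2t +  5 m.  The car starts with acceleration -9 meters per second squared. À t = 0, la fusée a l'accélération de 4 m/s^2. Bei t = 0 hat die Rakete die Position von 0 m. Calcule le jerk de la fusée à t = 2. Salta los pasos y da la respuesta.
La réponse est 0.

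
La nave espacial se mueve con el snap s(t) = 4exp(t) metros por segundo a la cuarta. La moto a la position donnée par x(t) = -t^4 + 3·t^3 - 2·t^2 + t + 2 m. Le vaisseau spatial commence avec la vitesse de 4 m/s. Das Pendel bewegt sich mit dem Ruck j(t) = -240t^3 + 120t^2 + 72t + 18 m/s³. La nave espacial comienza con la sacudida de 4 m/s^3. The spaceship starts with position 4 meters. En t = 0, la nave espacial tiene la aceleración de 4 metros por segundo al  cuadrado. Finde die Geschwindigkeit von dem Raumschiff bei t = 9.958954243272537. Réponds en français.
Nous devons intégrer notre équation du snap s(t) = 4·exp(t) 3 fois. En intégrant le snap et en utilisant la condition initiale j(0) = 4, nous obtenons j(t) = 4·exp(t). En prenant ∫j(t)dt et en appliquant a(0) = 4, nous trouvons a(t) = 4·exp(t). L'intégrale de l'accélération, avec v(0) = 4, donne la vitesse: v(t) = 4·exp(t). En utilisant v(t) = 4·exp(t) et en substituant t = 9.958954243272537, nous trouvons v = 84562.7045974644.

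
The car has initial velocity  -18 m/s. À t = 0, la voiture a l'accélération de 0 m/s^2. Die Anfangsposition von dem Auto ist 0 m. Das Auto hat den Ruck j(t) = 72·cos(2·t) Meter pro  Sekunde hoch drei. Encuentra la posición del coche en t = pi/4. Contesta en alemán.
Wir müssen die Stammfunktion unserer Gleichung für den Ruck j(t) = 72·cos(2·t) 3-mal finden. Das Integral von dem Ruck, mit a(0) = 0, ergibt die Beschleunigung: a(t) = 36·sin(2·t). Die Stammfunktion von der Beschleunigung ist die Geschwindigkeit. Mit v(0) = -18 erhalten wir v(t) = -18·cos(2·t). Das Integral von der Geschwindigkeit, mit x(0) = 0, ergibt die Position: x(t) = -9·sin(2·t). Aus der Gleichung für die Position x(t) = -9·sin(2·t), setzen wir t = pi/4 ein und erhalten x = -9.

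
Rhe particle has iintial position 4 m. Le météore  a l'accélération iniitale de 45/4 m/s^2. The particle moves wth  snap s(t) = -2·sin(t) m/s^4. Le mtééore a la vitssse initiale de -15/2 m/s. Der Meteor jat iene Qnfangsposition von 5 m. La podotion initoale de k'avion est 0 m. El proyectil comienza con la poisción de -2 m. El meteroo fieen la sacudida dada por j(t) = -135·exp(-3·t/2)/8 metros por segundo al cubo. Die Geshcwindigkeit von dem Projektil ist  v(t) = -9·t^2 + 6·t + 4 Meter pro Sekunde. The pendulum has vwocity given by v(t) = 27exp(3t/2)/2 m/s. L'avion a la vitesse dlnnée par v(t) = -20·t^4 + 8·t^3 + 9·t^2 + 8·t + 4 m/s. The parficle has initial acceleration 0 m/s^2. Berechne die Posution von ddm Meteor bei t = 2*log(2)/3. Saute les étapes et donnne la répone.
Die Antwort ist 5/2.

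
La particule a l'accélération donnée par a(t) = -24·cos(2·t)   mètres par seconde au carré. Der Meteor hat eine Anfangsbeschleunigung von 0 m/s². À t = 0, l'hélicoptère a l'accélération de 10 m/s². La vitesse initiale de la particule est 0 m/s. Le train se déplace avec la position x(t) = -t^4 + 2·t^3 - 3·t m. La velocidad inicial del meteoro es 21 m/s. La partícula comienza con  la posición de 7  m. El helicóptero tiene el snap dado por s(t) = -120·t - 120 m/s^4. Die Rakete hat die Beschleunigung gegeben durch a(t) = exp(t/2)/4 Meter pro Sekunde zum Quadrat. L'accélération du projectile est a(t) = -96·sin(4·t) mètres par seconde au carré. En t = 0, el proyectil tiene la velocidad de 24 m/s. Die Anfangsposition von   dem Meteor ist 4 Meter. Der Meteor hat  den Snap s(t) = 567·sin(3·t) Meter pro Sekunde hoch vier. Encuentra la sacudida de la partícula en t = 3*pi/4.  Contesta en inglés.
We must differentiate our acceleration equation a(t) = -24·cos(2·t) 1 time. Differentiating acceleration, we get jerk: j(t) = 48·sin(2·t). We have jerk j(t) = 48·sin(2·t). Substituting t = 3*pi/4: j(3*pi/4) = -48.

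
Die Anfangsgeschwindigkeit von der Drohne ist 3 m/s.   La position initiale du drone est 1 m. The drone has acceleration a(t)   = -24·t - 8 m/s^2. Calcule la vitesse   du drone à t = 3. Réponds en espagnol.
Necesitamos integrar nuestra ecuación de la aceleración a(t) = -24·t - 8 1 vez. La antiderivada de la aceleración es la velocidad. Usando v(0) = 3, obtenemos v(t) = -12·t^2 - 8·t + 3. De la ecuación de la velocidad v(t) = -12·t^2 - 8·t + 3, sustituimos t = 3 para obtener v = -129.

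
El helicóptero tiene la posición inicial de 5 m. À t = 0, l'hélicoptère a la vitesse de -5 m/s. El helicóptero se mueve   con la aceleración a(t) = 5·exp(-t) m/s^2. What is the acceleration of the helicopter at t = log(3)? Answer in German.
Aus der Gleichung für die Beschleunigung a(t) = 5·exp(-t), setzen wir t = log(3) ein und erhalten a = 5/3.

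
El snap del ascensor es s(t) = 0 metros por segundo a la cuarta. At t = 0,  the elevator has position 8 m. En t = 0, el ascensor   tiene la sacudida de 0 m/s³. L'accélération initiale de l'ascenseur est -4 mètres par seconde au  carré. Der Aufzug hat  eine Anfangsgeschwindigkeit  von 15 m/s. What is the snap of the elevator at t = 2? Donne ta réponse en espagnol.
Usando s(t) = 0 y sustituyendo t = 2, encontramos s = 0.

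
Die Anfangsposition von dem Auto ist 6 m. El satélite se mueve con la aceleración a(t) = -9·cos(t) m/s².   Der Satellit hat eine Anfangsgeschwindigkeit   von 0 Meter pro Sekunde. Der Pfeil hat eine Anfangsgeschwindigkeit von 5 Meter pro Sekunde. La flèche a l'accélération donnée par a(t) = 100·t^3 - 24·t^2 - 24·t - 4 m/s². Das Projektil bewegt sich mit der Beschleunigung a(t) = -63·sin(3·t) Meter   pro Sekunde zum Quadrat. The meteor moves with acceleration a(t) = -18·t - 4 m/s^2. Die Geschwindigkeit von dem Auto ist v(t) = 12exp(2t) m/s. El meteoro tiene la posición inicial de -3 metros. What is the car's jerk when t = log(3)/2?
We must differentiate our velocity equation v(t) = 12·exp(2·t) 2 times. Taking d/dt of v(t), we find a(t) = 24·exp(2·t). The derivative of acceleration gives jerk: j(t) = 48·exp(2·t). From the given jerk equation j(t) = 48·exp(2·t), we substitute t = log(3)/2 to get j = 144.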